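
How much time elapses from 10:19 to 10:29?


0h 10m

End time in minutes: 10×60 + 29 = 629
Start time in minutes: 10×60 + 19 = 619
Difference = 629 - 619 = 10 minutes
= 0 hours 10 minutes


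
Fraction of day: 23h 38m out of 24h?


Total minutes: 23×60 + 38 = 1418
Day = 24×60 = 1440 minutes
Fraction = 1418/1440 ≈ 0.9847
As a percentage: 1418/1440 × 100 ≈ 98.47%

0.9847 (98.47%)


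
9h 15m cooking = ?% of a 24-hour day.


38.5%

Time: 555 minutes
Day: 1440 minutes
Percentage = (555/1440) × 100 ≈ 38.5%


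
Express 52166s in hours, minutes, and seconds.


Hours: 52166 ÷ 3600 = 14 remainder 1766
Minutes: 1766 ÷ 60 = 29 remainder 26
Seconds: 26

14h 29m 26s


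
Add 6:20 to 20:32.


Start: 1232 minutes from midnight
Add: 380 minutes
Total: 1612 minutes
Hours: 1612 ÷ 60 = 26 remainder 52
26 ≥ 24 → 26 - 24 = 2 (next day)

02:52 (next day)


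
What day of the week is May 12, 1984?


Saturday

Zeller's congruence:
q=12, m=5, k=84, j=19
h = (12 + ⌊13×6/5⌋ + 84 + ⌊84/4⌋ + ⌊19/4⌋ - 2×19) mod 7
= (12 + 15 + 84 + 21 + 4 - 38) mod 7
= 98 mod 7 = 0
h=0 → Saturday


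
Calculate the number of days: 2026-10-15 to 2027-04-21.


188 days

From October 15, 2026 to April 21, 2027
Rest of October 2026: 31 - 15 = 16
Full months: November 30, December 31, January 31, February 2027 28, March 31
Days into April 2027: 21
Total = 16 + 30 + 31 + 31 + 28 + 31 + 21 = 188 days


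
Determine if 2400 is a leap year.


Rules: divisible by 4 AND (not by 100 OR by 400)
2400 ÷ 4 = 600 exactly → divisible by 4
2400 ÷ 100 = 24 exactly → divisible by 100
2400 ÷ 400 = 6 exactly → divisible by 400
Divisible by 400 → leap year

Yes


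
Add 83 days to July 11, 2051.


Start: July 11, 2051
Add 83 days
July 11 → August 1: 31 - 11 + 1 = 21 days (83 - 21 = 62 left)
August 1 → September 1: 31 - 1 + 1 = 31 days (62 - 31 = 31 left)
September 1 → October 1: 30 - 1 + 1 = 30 days (31 - 30 = 1 left)
October 1 + 1 = October 2, 2051

October 2, 2051


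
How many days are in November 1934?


30 days

Month: November (month 11)
November has 30 days


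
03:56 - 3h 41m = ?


00:15

Start: 236 minutes from midnight
Subtract: 221 minutes
Remaining: 236 - 221 = 15
Hours: 0, Minutes: 15


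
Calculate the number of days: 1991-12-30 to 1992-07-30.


From December 30, 1991 to July 30, 1992
Rest of December 1991: 31 - 30 = 1
Full months: January 31, February 1992 29, March 31, April 30, May 31, June 30
Days into July 1992: 30
Total = 1 + 31 + 29 + 31 + 30 + 31 + 30 + 30 = 213 days

213 days


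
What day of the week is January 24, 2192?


Zeller's congruence:
q=24, m=13, k=91, j=21
h = (24 + ⌊13×14/5⌋ + 91 + ⌊91/4⌋ + ⌊21/4⌋ - 2×21) mod 7
= (24 + 36 + 91 + 22 + 5 - 42) mod 7
= 136 mod 7 = 3
h=3 → Tuesday

Tuesday


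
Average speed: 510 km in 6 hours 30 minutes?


78.5 km/h

Distance: 510 km
Time: 6h 30m = 390 min = 390/60 = 13/2 hours
Speed = 510 ÷ (13/2) = 510 × 2 / 13 = 1020/13 ≈ 78.5 km/h


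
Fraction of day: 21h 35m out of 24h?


Total minutes: 21×60 + 35 = 1295
Day = 24×60 = 1440 minutes
Fraction = 1295/1440 ≈ 0.8993
As a percentage: 1295/1440 × 100 ≈ 89.93%

0.8993 (89.93%)


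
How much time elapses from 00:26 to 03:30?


3h 4m

End time in minutes: 3×60 + 30 = 210
Start time in minutes: 0×60 + 26 = 26
Difference = 210 - 26 = 184 minutes
= 3 hours 4 minutes


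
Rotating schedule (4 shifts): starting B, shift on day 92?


Shifts: A, B, C, D
Start: B (index 1)
Day 92: (1 + 92 - 1) mod 4
= 92 mod 4
= 0
Index 0 → shift A

Shift A


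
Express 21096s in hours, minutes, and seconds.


Hours: 21096 ÷ 3600 = 5 remainder 3096
Minutes: 3096 ÷ 60 = 51 remainder 36
Seconds: 36

5h 51m 36s


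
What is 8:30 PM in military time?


Input: 8:30 PM
PM: 8 + 12 = 20

20:30


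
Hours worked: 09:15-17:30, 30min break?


7h 45m (465 minutes)

Total time = (17×60+30) - (9×60+15)
= 1050 - 555 = 495 min
Minus break: 495 - 30 = 465 min
= 7h 45m


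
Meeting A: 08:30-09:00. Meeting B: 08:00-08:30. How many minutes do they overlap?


Meeting A: 510-540 (in minutes from midnight)
Meeting B: 480-510
Overlap start = max(510, 480) = 510
Overlap end = min(540, 510) = 510
Overlap = max(0, 510 - 510) = 0 min

0 minutes


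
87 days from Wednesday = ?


Start: Wednesday (index 2)
(2 + 87) mod 7
= 89 mod 7
= 5
Index 5 → Saturday

Saturday


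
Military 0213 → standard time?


2:13 AM

Hour: 2
2 < 12 → AM


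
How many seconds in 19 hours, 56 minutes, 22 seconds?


Hours: 19 × 3600 = 68400
Minutes: 56 × 60 = 3360
Seconds: 22
Total = 68400 + 3360 + 22 = 71782

71782 seconds


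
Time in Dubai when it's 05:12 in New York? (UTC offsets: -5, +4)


14:12

Time difference = UTC+4 - UTC-5 = +9 hours
New hour = (5 + 9) mod 24
= 14 mod 24 = 14
Minutes unchanged → 14:12


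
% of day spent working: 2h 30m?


10.4%

Time: 150 minutes
Day: 1440 minutes
Percentage = (150/1440) × 100 ≈ 10.4%


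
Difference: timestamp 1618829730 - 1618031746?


797984 seconds (221.7 hours / 9.24 days)

Difference = 1618829730 - 1618031746 = 797984 seconds
In hours: 797984 / 3600 ≈ 221.7
In days: 797984 / 86400 ≈ 9.24


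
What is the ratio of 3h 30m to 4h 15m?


14:17 (0.82)

Duration 1: 210 minutes
Duration 2: 255 minutes
Ratio = 210:255
GCD = 15
Simplified = 14:17
As a decimal: 14/17 ≈ 0.82


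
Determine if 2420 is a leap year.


Rules: divisible by 4 AND (not by 100 OR by 400)
2420 ÷ 4 = 605 exactly → divisible by 4
2420 ÷ 100 = 24 remainder 20 → not divisible by 100
Divisible by 4 but not by 100 → leap year

Yes


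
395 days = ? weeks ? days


Weeks: 395 ÷ 7 = 56 remainder 3

56 weeks 3 days


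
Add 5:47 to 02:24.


08:11

Start: 144 minutes from midnight
Add: 347 minutes
Total: 491 minutes
Hours: 491 ÷ 60 = 8 remainder 11


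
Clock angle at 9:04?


112.0°

Hour hand = 9×30 + 4×0.5 = 272.0°
Minute hand = 4×6 = 24°
Difference = |272.0 - 24| = 248.0°
Since > 180°: 360 - 248.0 = 112.0°


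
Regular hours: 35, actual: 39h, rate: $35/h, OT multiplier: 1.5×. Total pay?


$1435.00

Regular: 35h × $35 = $1225.00
Overtime: 39 - 35 = 4h
OT pay: 4h × $35 × 1.5 = $210.00
Total = $1225.00 + $210.00 = $1435.00


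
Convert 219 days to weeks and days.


Weeks: 219 ÷ 7 = 31 remainder 2

31 weeks 2 days


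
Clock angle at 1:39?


175.5°

Hour hand = 1×30 + 39×0.5 = 49.5°
Minute hand = 39×6 = 234°
Difference = |49.5 - 234| = 184.5°
Since > 180°: 360 - 184.5 = 175.5°


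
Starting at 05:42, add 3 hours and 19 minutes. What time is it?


Start: 342 minutes from midnight
Add: 199 minutes
Total: 541 minutes
Hours: 541 ÷ 60 = 9 remainder 1

09:01


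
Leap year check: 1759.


No

Rules: divisible by 4 AND (not by 100 OR by 400)
1759 ÷ 4 = 439 remainder 3 → not divisible by 4
Not divisible by 4 → not a leap year


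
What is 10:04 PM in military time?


22:04

Input: 10:04 PM
PM: 10 + 12 = 22


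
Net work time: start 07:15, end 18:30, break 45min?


10h 30m (630 minutes)

Total time = (18×60+30) - (7×60+15)
= 1110 - 435 = 675 min
Minus break: 675 - 45 = 630 min
= 10h 30m


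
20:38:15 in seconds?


74295 seconds

Hours: 20 × 3600 = 72000
Minutes: 38 × 60 = 2280
Seconds: 15
Total = 72000 + 2280 + 15 = 74295


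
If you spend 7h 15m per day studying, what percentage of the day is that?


Time: 435 minutes
Day: 1440 minutes
Percentage = (435/1440) × 100 ≈ 30.2%

30.2%


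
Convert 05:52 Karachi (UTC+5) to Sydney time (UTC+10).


10:52

Time difference = UTC+10 - UTC+5 = +5 hours
New hour = (5 + 5) mod 24
= 10 mod 24 = 10
Minutes unchanged → 10:52


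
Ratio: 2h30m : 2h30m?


1:1 (1.00)

Duration 1: 150 minutes
Duration 2: 150 minutes
Ratio = 150:150
GCD = 150
Simplified = 1:1
As a decimal: 1/1 = 1.00


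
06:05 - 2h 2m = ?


Start: 365 minutes from midnight
Subtract: 122 minutes
Remaining: 365 - 122 = 243
Hours: 4, Minutes: 3

04:03


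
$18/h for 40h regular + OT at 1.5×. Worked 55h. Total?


Regular: 40h × $18 = $720.00
Overtime: 55 - 40 = 15h
OT pay: 15h × $18 × 1.5 = $405.00
Total = $720.00 + $405.00 = $1125.00

$1125.00


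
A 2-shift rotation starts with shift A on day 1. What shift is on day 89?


Shifts: A, B
Start: A (index 0)
Day 89: (0 + 89 - 1) mod 2
= 88 mod 2
= 0
Index 0 → shift A

Shift A


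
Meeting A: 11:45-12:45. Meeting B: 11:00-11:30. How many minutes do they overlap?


0 minutes

Meeting A: 705-765 (in minutes from midnight)
Meeting B: 660-690
Overlap start = max(705, 660) = 705
Overlap end = min(765, 690) = 690
Overlap = max(0, 690 - 705) = 0 min


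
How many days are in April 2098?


Month: April (month 4)
April has 30 days

30 days


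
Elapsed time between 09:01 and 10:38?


End time in minutes: 10×60 + 38 = 638
Start time in minutes: 9×60 + 1 = 541
Difference = 638 - 541 = 97 minutes
= 1 hours 37 minutes

1h 37m


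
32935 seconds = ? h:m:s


Hours: 32935 ÷ 3600 = 9 remainder 535
Minutes: 535 ÷ 60 = 8 remainder 55
Seconds: 55

9h 8m 55s


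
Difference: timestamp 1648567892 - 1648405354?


Difference = 1648567892 - 1648405354 = 162538 seconds
In hours: 162538 / 3600 ≈ 45.1
In days: 162538 / 86400 ≈ 1.88

162538 seconds (45.1 hours / 1.88 days)


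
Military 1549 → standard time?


Hour: 15
15 - 12 = 3 → PM

3:49 PM


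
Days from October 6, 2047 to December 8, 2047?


From October 6, 2047 to December 8, 2047
Rest of October 2047: 31 - 6 = 25
Full months: November 30
Days into December 2047: 8
Total = 25 + 30 + 8 = 63 days

63 days


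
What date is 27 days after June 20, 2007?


July 17, 2007

Start: June 20, 2007
Add 27 days
June 20 → July 1: 30 - 20 + 1 = 11 days (27 - 11 = 16 left)
July 1 + 16 = July 17, 2007


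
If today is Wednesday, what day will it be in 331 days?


Start: Wednesday (index 2)
(2 + 331) mod 7
= 333 mod 7
= 4
Index 4 → Friday

Friday


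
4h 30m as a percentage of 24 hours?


0.1875 (18.75%)

Total minutes: 4×60 + 30 = 270
Day = 24×60 = 1440 minutes
Fraction = 270/1440 = 0.1875
As a percentage: 270/1440 × 100 = 18.75%


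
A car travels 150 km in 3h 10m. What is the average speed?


Distance: 150 km
Time: 3h 10m = 190 min = 190/60 = 19/6 hours
Speed = 150 ÷ (19/6) = 150 × 6 / 19 = 900/19 ≈ 47.4 km/h

47.4 km/h


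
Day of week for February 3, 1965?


Wednesday

Zeller's congruence:
q=3, m=14, k=64, j=19
h = (3 + ⌊13×15/5⌋ + 64 + ⌊64/4⌋ + ⌊19/4⌋ - 2×19) mod 7
= (3 + 39 + 64 + 16 + 4 - 38) mod 7
= 88 mod 7 = 4
h=4 → Wednesday


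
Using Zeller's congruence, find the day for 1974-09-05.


Thursday

Zeller's congruence:
q=5, m=9, k=74, j=19
h = (5 + ⌊13×10/5⌋ + 74 + ⌊74/4⌋ + ⌊19/4⌋ - 2×19) mod 7
= (5 + 26 + 74 + 18 + 4 - 38) mod 7
= 89 mod 7 = 5
h=5 → Thursday


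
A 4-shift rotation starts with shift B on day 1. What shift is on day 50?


Shifts: A, B, C, D
Start: B (index 1)
Day 50: (1 + 50 - 1) mod 4
= 50 mod 4
= 2
Index 2 → shift C

Shift C


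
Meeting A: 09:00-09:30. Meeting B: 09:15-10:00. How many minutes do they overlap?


Meeting A: 540-570 (in minutes from midnight)
Meeting B: 555-600
Overlap start = max(540, 555) = 555
Overlap end = min(570, 600) = 570
Overlap = max(0, 570 - 555) = 15 min

15 minutes


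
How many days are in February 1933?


28 days

Month: February (month 2)
February: 28 or 29 (leap year)
1933 leap year? No


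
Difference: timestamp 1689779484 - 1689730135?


Difference = 1689779484 - 1689730135 = 49349 seconds
In hours: 49349 / 3600 ≈ 13.7
In days: 49349 / 86400 ≈ 0.57

49349 seconds (13.7 hours / 0.57 days)


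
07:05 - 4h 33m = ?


Start: 425 minutes from midnight
Subtract: 273 minutes
Remaining: 425 - 273 = 152
Hours: 2, Minutes: 32

02:32


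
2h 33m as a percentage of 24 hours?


0.1063 (10.63%)

Total minutes: 2×60 + 33 = 153
Day = 24×60 = 1440 minutes
Fraction = 153/1440 ≈ 0.1063
As a percentage: 153/1440 × 100 ≈ 10.63%


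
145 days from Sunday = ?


Start: Sunday (index 6)
(6 + 145) mod 7
= 151 mod 7
= 4
Index 4 → Friday

Friday


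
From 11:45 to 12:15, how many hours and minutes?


0h 30m

End time in minutes: 12×60 + 15 = 735
Start time in minutes: 11×60 + 45 = 705
Difference = 735 - 705 = 30 minutes
= 0 hours 30 minutes


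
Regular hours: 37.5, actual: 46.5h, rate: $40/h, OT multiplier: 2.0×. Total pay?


$2220.00

Regular: 37.5h × $40 = $1500.00
Overtime: 46.5 - 37.5 = 9.0h
OT pay: 9.0h × $40 × 2.0 = $720.00
Total = $1500.00 + $720.00 = $2220.00


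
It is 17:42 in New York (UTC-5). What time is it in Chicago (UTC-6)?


Time difference = UTC-6 - UTC-5 = -1 hours
New hour = (17 -1) mod 24
= 16 mod 24 = 16
Minutes unchanged → 16:42

16:42


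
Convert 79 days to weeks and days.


Weeks: 79 ÷ 7 = 11 remainder 2

11 weeks 2 days


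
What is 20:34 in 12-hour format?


8:34 PM

Hour: 20
20 - 12 = 8 → PM


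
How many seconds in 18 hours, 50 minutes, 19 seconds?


Hours: 18 × 3600 = 64800
Minutes: 50 × 60 = 3000
Seconds: 19
Total = 64800 + 3000 + 19 = 67819

67819 seconds


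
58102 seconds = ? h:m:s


Hours: 58102 ÷ 3600 = 16 remainder 502
Minutes: 502 ÷ 60 = 8 remainder 22
Seconds: 22

16h 8m 22s


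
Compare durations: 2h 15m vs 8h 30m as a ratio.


Duration 1: 135 minutes
Duration 2: 510 minutes
Ratio = 135:510
GCD = 15
Simplified = 9:34
As a decimal: 9/34 ≈ 0.26

9:34 (0.26)


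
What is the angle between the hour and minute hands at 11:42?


Hour hand = 11×30 + 42×0.5 = 351.0°
Minute hand = 42×6 = 252°
Difference = |351.0 - 252| = 99.0°

99.0°


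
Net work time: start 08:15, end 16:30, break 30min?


7h 45m (465 minutes)

Total time = (16×60+30) - (8×60+15)
= 990 - 495 = 495 min
Minus break: 495 - 30 = 465 min
= 7h 45m


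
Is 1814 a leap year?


No

Rules: divisible by 4 AND (not by 100 OR by 400)
1814 ÷ 4 = 453 remainder 2 → not divisible by 4
Not divisible by 4 → not a leap year


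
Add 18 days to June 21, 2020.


July 9, 2020

Start: June 21, 2020
Add 18 days
June 21 → July 1: 30 - 21 + 1 = 10 days (18 - 10 = 8 left)
July 1 + 8 = July 9, 2020


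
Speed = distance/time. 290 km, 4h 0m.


Distance: 290 km
Time: 4 hours
Speed = 290 / 4 = 72.5 km/h

72.5 km/h


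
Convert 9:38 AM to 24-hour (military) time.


09:38

Input: 9:38 AM
AM hour stays: 9


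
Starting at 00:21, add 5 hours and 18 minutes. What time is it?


05:39

Start: 21 minutes from midnight
Add: 318 minutes
Total: 339 minutes
Hours: 339 ÷ 60 = 5 remainder 39


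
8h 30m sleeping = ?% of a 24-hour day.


Time: 510 minutes
Day: 1440 minutes
Percentage = (510/1440) × 100 ≈ 35.4%

35.4%


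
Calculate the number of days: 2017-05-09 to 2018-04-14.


340 days

From May 9, 2017 to April 14, 2018
Rest of May 2017: 31 - 9 = 22
Full months: June 30, July 31, August 31, September 30, October 31, November 30, December 31, January 31, February 2018 28, March 31
Days into April 2018: 14
Total = 22 + 30 + 31 + 31 + 30 + 31 + 30 + 31 + 31 + 28 + 31 + 14 = 340 days


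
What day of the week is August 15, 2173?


Sunday

Zeller's congruence:
q=15, m=8, k=73, j=21
h = (15 + ⌊13×9/5⌋ + 73 + ⌊73/4⌋ + ⌊21/4⌋ - 2×21) mod 7
= (15 + 23 + 73 + 18 + 5 - 42) mod 7
= 92 mod 7 = 1
h=1 → Sunday


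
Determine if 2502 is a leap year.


No

Rules: divisible by 4 AND (not by 100 OR by 400)
2502 ÷ 4 = 625 remainder 2 → not divisible by 4
Not divisible by 4 → not a leap year


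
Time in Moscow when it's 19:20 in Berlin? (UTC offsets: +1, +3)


Time difference = UTC+3 - UTC+1 = +2 hours
New hour = (19 + 2) mod 24
= 21 mod 24 = 21
Minutes unchanged → 21:20

21:20


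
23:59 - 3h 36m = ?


20:23

Start: 1439 minutes from midnight
Subtract: 216 minutes
Remaining: 1439 - 216 = 1223
Hours: 20, Minutes: 23


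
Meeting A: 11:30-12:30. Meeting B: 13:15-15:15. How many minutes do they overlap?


0 minutes

Meeting A: 690-750 (in minutes from midnight)
Meeting B: 795-915
Overlap start = max(690, 795) = 795
Overlap end = min(750, 915) = 750
Overlap = max(0, 750 - 795) = 0 min


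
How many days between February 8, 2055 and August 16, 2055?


From February 8, 2055 to August 16, 2055
Rest of February 2055: 28 - 8 = 20
Full months: March 31, April 30, May 31, June 30, July 31
Days into August 2055: 16
Total = 20 + 31 + 30 + 31 + 30 + 31 + 16 = 189 days

189 days


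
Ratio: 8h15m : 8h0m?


33:32 (1.03)

Duration 1: 495 minutes
Duration 2: 480 minutes
Ratio = 495:480
GCD = 15
Simplified = 33:32
As a decimal: 33/32 ≈ 1.03


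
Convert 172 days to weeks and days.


Weeks: 172 ÷ 7 = 24 remainder 4

24 weeks 4 days


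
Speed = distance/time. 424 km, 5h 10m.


Distance: 424 km
Time: 5h 10m = 310 min = 310/60 = 31/6 hours
Speed = 424 ÷ (31/6) = 424 × 6 / 31 = 2544/31 ≈ 82.1 km/h

82.1 km/h


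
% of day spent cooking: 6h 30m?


Time: 390 minutes
Day: 1440 minutes
Percentage = (390/1440) × 100 ≈ 27.1%

27.1%


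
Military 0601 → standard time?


Hour: 6
6 < 12 → AM

6:01 AM


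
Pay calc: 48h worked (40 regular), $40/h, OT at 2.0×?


Regular: 40h × $40 = $1600.00
Overtime: 48 - 40 = 8h
OT pay: 8h × $40 × 2.0 = $640.00
Total = $1600.00 + $640.00 = $2240.00

$2240.00


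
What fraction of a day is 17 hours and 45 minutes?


Total minutes: 17×60 + 45 = 1065
Day = 24×60 = 1440 minutes
Fraction = 1065/1440 ≈ 0.7396
As a percentage: 1065/1440 × 100 ≈ 73.96%

0.7396 (73.96%)


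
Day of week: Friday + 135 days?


Sunday

Start: Friday (index 4)
(4 + 135) mod 7
= 139 mod 7
= 6
Index 6 → Sunday


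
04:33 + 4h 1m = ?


08:34

Start: 273 minutes from midnight
Add: 241 minutes
Total: 514 minutes
Hours: 514 ÷ 60 = 8 remainder 34


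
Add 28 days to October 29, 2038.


November 26, 2038

Start: October 29, 2038
Add 28 days
October 29 → November 1: 31 - 29 + 1 = 3 days (28 - 3 = 25 left)
November 1 + 25 = November 26, 2038


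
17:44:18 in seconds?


63858 seconds

Hours: 17 × 3600 = 61200
Minutes: 44 × 60 = 2640
Seconds: 18
Total = 61200 + 2640 + 18 = 63858


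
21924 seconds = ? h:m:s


Hours: 21924 ÷ 3600 = 6 remainder 324
Minutes: 324 ÷ 60 = 5 remainder 24
Seconds: 24

6h 5m 24s


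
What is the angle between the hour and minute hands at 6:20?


70.0°

Hour hand = 6×30 + 20×0.5 = 190.0°
Minute hand = 20×6 = 120°
Difference = |190.0 - 120| = 70.0°


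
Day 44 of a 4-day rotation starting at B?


Shift A

Shifts: A, B, C, D
Start: B (index 1)
Day 44: (1 + 44 - 1) mod 4
= 44 mod 4
= 0
Index 0 → shift A


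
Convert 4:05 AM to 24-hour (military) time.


Input: 4:05 AM
AM hour stays: 4

04:05


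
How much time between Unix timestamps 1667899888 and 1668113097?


Difference = 1668113097 - 1667899888 = 213209 seconds
In hours: 213209 / 3600 ≈ 59.2
In days: 213209 / 86400 ≈ 2.47

213209 seconds (59.2 hours / 2.47 days)


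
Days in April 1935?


Month: April (month 4)
April has 30 days

30 days


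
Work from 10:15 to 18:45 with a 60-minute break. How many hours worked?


7h 30m (450 minutes)

Total time = (18×60+45) - (10×60+15)
= 1125 - 615 = 510 min
Minus break: 510 - 60 = 450 min
= 7h 30m


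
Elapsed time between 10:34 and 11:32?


0h 58m

End time in minutes: 11×60 + 32 = 692
Start time in minutes: 10×60 + 34 = 634
Difference = 692 - 634 = 58 minutes
= 0 hours 58 minutes


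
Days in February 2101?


Month: February (month 2)
February: 28 or 29 (leap year)
2101 leap year? No

28 days


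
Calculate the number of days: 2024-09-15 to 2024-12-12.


From September 15, 2024 to December 12, 2024
Rest of September 2024: 30 - 15 = 15
Full months: October 31, November 30
Days into December 2024: 12
Total = 15 + 31 + 30 + 12 = 88 days

88 days


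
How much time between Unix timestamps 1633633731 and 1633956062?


322331 seconds (89.5 hours / 3.73 days)

Difference = 1633956062 - 1633633731 = 322331 seconds
In hours: 322331 / 3600 ≈ 89.5
In days: 322331 / 86400 ≈ 3.73


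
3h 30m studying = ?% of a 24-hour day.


Time: 210 minutes
Day: 1440 minutes
Percentage = (210/1440) × 100 ≈ 14.6%

14.6%


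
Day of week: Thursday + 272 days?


Wednesday

Start: Thursday (index 3)
(3 + 272) mod 7
= 275 mod 7
= 2
Index 2 → Wednesday


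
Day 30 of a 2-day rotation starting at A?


Shifts: A, B
Start: A (index 0)
Day 30: (0 + 30 - 1) mod 2
= 29 mod 2
= 1
Index 1 → shift B

Shift B


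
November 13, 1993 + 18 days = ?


December 1, 1993

Start: November 13, 1993
Add 18 days
November 13 → December 1: 30 - 13 + 1 = 18 days (18 - 18 = 0 left)
Land exactly on December 1, 1993


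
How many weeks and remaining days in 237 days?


Weeks: 237 ÷ 7 = 33 remainder 6

33 weeks 6 days


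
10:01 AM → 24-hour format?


Input: 10:01 AM
AM hour stays: 10

10:01


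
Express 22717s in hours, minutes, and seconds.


Hours: 22717 ÷ 3600 = 6 remainder 1117
Minutes: 1117 ÷ 60 = 18 remainder 37
Seconds: 37

6h 18m 37s


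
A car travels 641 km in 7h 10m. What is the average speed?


Distance: 641 km
Time: 7h 10m = 430 min = 430/60 = 43/6 hours
Speed = 641 ÷ (43/6) = 641 × 6 / 43 = 3846/43 ≈ 89.4 km/h

89.4 km/h


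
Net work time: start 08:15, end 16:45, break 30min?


8h 0m (480 minutes)

Total time = (16×60+45) - (8×60+15)
= 1005 - 495 = 510 min
Minus break: 510 - 30 = 480 min
= 8h 0m


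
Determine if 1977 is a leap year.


No

Rules: divisible by 4 AND (not by 100 OR by 400)
1977 ÷ 4 = 494 remainder 1 → not divisible by 4
Not divisible by 4 → not a leap year


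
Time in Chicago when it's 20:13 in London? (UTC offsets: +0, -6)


14:13

Time difference = UTC-6 - UTC+0 = -6 hours
New hour = (20 -6) mod 24
= 14 mod 24 = 14
Minutes unchanged → 14:13


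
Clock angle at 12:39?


Hour hand (12 ≡ 0 on the dial): 0×30 + 39×0.5 = 19.5°
Minute hand = 39×6 = 234°
Difference = |19.5 - 234| = 214.5°
Since > 180°: 360 - 214.5 = 145.5°

145.5°


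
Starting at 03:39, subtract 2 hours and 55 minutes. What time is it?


Start: 219 minutes from midnight
Subtract: 175 minutes
Remaining: 219 - 175 = 44
Hours: 0, Minutes: 44

00:44


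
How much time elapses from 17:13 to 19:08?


1h 55m

End time in minutes: 19×60 + 8 = 1148
Start time in minutes: 17×60 + 13 = 1033
Difference = 1148 - 1033 = 115 minutes
= 1 hours 55 minutes


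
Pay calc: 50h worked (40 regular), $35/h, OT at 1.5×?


$1925.00

Regular: 40h × $35 = $1400.00
Overtime: 50 - 40 = 10h
OT pay: 10h × $35 × 1.5 = $525.00
Total = $1400.00 + $525.00 = $1925.00


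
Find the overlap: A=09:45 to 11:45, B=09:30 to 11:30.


105 minutes

Meeting A: 585-705 (in minutes from midnight)
Meeting B: 570-690
Overlap start = max(585, 570) = 585
Overlap end = min(705, 690) = 690
Overlap = max(0, 690 - 585) = 105 min


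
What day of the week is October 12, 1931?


Monday

Zeller's congruence:
q=12, m=10, k=31, j=19
h = (12 + ⌊13×11/5⌋ + 31 + ⌊31/4⌋ + ⌊19/4⌋ - 2×19) mod 7
= (12 + 28 + 31 + 7 + 4 - 38) mod 7
= 44 mod 7 = 2
h=2 → Monday


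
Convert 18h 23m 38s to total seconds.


66218 seconds

Hours: 18 × 3600 = 64800
Minutes: 23 × 60 = 1380
Seconds: 38
Total = 64800 + 1380 + 38 = 66218


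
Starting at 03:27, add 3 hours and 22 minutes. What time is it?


Start: 207 minutes from midnight
Add: 202 minutes
Total: 409 minutes
Hours: 409 ÷ 60 = 6 remainder 49

06:49


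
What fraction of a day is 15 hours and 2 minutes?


0.6264 (62.64%)

Total minutes: 15×60 + 2 = 902
Day = 24×60 = 1440 minutes
Fraction = 902/1440 ≈ 0.6264
As a percentage: 902/1440 × 100 ≈ 62.64%


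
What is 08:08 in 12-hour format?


Hour: 8
8 < 12 → AM

8:08 AM


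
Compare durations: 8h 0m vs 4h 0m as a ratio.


Duration 1: 480 minutes
Duration 2: 240 minutes
Ratio = 480:240
GCD = 240
Simplified = 2:1
As a decimal: 2/1 = 2.00

2:1 (2.00)


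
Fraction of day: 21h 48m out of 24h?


0.9083 (90.83%)

Total minutes: 21×60 + 48 = 1308
Day = 24×60 = 1440 minutes
Fraction = 1308/1440 ≈ 0.9083
As a percentage: 1308/1440 × 100 ≈ 90.83%


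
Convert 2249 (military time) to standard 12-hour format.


Hour: 22
22 - 12 = 10 → PM

10:49 PM


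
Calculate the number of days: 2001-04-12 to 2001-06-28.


From April 12, 2001 to June 28, 2001
Rest of April 2001: 30 - 12 = 18
Full months: May 31
Days into June 2001: 28
Total = 18 + 31 + 28 = 77 days

77 days


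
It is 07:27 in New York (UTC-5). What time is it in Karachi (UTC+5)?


Time difference = UTC+5 - UTC-5 = +10 hours
New hour = (7 + 10) mod 24
= 17 mod 24 = 17
Minutes unchanged → 17:27

17:27


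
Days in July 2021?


Month: July (month 7)
July has 31 days

31 days


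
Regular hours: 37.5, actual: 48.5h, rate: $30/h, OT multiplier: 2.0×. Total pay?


Regular: 37.5h × $30 = $1125.00
Overtime: 48.5 - 37.5 = 11.0h
OT pay: 11.0h × $30 × 2.0 = $660.00
Total = $1125.00 + $660.00 = $1785.00

$1785.00


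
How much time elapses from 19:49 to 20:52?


End time in minutes: 20×60 + 52 = 1252
Start time in minutes: 19×60 + 49 = 1189
Difference = 1252 - 1189 = 63 minutes
= 1 hours 3 minutes

1h 3m


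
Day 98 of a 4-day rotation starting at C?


Shifts: A, B, C, D
Start: C (index 2)
Day 98: (2 + 98 - 1) mod 4
= 99 mod 4
= 3
Index 3 → shift D

Shift D


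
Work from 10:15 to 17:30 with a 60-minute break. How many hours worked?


Total time = (17×60+30) - (10×60+15)
= 1050 - 615 = 435 min
Minus break: 435 - 60 = 375 min
= 6h 15m

6h 15m (375 minutes)


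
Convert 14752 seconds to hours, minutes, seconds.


Hours: 14752 ÷ 3600 = 4 remainder 352
Minutes: 352 ÷ 60 = 5 remainder 52
Seconds: 52

4h 5m 52s


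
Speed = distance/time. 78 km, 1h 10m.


Distance: 78 km
Time: 1h 10m = 70 min = 70/60 = 7/6 hours
Speed = 78 ÷ (7/6) = 78 × 6 / 7 = 468/7 ≈ 66.9 km/h

66.9 km/h


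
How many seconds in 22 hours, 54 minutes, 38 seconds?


Hours: 22 × 3600 = 79200
Minutes: 54 × 60 = 3240
Seconds: 38
Total = 79200 + 3240 + 38 = 82478

82478 seconds


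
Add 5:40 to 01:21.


Start: 81 minutes from midnight
Add: 340 minutes
Total: 421 minutes
Hours: 421 ÷ 60 = 7 remainder 1

07:01


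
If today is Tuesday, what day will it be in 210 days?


Tuesday

Start: Tuesday (index 1)
(1 + 210) mod 7
= 211 mod 7
= 1
Index 1 → Tuesday


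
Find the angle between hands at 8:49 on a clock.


29.5°

Hour hand = 8×30 + 49×0.5 = 264.5°
Minute hand = 49×6 = 294°
Difference = |264.5 - 294| = 29.5°


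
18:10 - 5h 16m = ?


Start: 1090 minutes from midnight
Subtract: 316 minutes
Remaining: 1090 - 316 = 774
Hours: 12, Minutes: 54

12:54


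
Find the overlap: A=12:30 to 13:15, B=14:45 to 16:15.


Meeting A: 750-795 (in minutes from midnight)
Meeting B: 885-975
Overlap start = max(750, 885) = 885
Overlap end = min(795, 975) = 795
Overlap = max(0, 795 - 885) = 0 min

0 minutes


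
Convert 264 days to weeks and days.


37 weeks 5 days

Weeks: 264 ÷ 7 = 37 remainder 5


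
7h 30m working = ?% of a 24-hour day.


Time: 450 minutes
Day: 1440 minutes
Percentage = (450/1440) × 100 ≈ 31.3%

31.3%


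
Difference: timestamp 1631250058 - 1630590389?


659669 seconds (183.2 hours / 7.64 days)

Difference = 1631250058 - 1630590389 = 659669 seconds
In hours: 659669 / 3600 ≈ 183.2
In days: 659669 / 86400 ≈ 7.64


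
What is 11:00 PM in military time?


Input: 11:00 PM
PM: 11 + 12 = 23

23:00


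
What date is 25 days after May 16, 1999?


June 10, 1999

Start: May 16, 1999
Add 25 days
May 16 → June 1: 31 - 16 + 1 = 16 days (25 - 16 = 9 left)
June 1 + 9 = June 10, 1999


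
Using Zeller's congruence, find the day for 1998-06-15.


Monday

Zeller's congruence:
q=15, m=6, k=98, j=19
h = (15 + ⌊13×7/5⌋ + 98 + ⌊98/4⌋ + ⌊19/4⌋ - 2×19) mod 7
= (15 + 18 + 98 + 24 + 4 - 38) mod 7
= 121 mod 7 = 2
h=2 → Monday


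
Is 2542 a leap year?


No

Rules: divisible by 4 AND (not by 100 OR by 400)
2542 ÷ 4 = 635 remainder 2 → not divisible by 4
Not divisible by 4 → not a leap year


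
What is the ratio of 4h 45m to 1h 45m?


19:7 (2.71)

Duration 1: 285 minutes
Duration 2: 105 minutes
Ratio = 285:105
GCD = 15
Simplified = 19:7
As a decimal: 19/7 ≈ 2.71


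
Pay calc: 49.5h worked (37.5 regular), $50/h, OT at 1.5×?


$2775.00

Regular: 37.5h × $50 = $1875.00
Overtime: 49.5 - 37.5 = 12.0h
OT pay: 12.0h × $50 × 1.5 = $900.00
Total = $1875.00 + $900.00 = $2775.00


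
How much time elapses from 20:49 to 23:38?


End time in minutes: 23×60 + 38 = 1418
Start time in minutes: 20×60 + 49 = 1249
Difference = 1418 - 1249 = 169 minutes
= 2 hours 49 minutes

2h 49m


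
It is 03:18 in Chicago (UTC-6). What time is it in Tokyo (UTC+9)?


Time difference = UTC+9 - UTC-6 = +15 hours
New hour = (3 + 15) mod 24
= 18 mod 24 = 18
Minutes unchanged → 18:18

18:18


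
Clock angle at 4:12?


Hour hand = 4×30 + 12×0.5 = 126.0°
Minute hand = 12×6 = 72°
Difference = |126.0 - 72| = 54.0°

54.0°


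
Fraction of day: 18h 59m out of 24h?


Total minutes: 18×60 + 59 = 1139
Day = 24×60 = 1440 minutes
Fraction = 1139/1440 ≈ 0.7910
As a percentage: 1139/1440 × 100 ≈ 79.10%

0.7910 (79.10%)


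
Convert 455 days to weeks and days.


Weeks: 455 ÷ 7 = 65 remainder 0

65 weeks 0 days


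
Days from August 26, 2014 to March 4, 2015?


From August 26, 2014 to March 4, 2015
Rest of August 2014: 31 - 26 = 5
Full months: September 30, October 31, November 30, December 31, January 31, February 2015 28
Days into March 2015: 4
Total = 5 + 30 + 31 + 30 + 31 + 31 + 28 + 4 = 190 days

190 days


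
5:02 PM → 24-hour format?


17:02

Input: 5:02 PM
PM: 5 + 12 = 17


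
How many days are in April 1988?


Month: April (month 4)
April has 30 days

30 days


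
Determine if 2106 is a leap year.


Rules: divisible by 4 AND (not by 100 OR by 400)
2106 ÷ 4 = 526 remainder 2 → not divisible by 4
Not divisible by 4 → not a leap year

No


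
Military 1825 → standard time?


6:25 PM

Hour: 18
18 - 12 = 6 → PM


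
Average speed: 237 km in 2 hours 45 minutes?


Distance: 237 km
Time: 2h 45m = 165 min = 165/60 = 11/4 hours
Speed = 237 ÷ (11/4) = 237 × 4 / 11 = 948/11 ≈ 86.2 km/h

86.2 km/h


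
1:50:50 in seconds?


6650 seconds

Hours: 1 × 3600 = 3600
Minutes: 50 × 60 = 3000
Seconds: 50
Total = 3600 + 3000 + 50 = 6650


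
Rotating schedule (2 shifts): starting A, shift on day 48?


Shifts: A, B
Start: A (index 0)
Day 48: (0 + 48 - 1) mod 2
= 47 mod 2
= 1
Index 1 → shift B

Shift B


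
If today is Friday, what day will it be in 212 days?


Sunday

Start: Friday (index 4)
(4 + 212) mod 7
= 216 mod 7
= 6
Index 6 → Sunday


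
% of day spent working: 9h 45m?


40.6%

Time: 585 minutes
Day: 1440 minutes
Percentage = (585/1440) × 100 ≈ 40.6%


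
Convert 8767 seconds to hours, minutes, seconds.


2h 26m 7s

Hours: 8767 ÷ 3600 = 2 remainder 1567
Minutes: 1567 ÷ 60 = 26 remainder 7
Seconds: 7


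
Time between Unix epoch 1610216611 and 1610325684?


Difference = 1610325684 - 1610216611 = 109073 seconds
In hours: 109073 / 3600 ≈ 30.3
In days: 109073 / 86400 ≈ 1.26

109073 seconds (30.3 hours / 1.26 days)


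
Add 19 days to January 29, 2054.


February 17, 2054

Start: January 29, 2054
Add 19 days
January 29 → February 1: 31 - 29 + 1 = 3 days (19 - 3 = 16 left)
February 1 + 16 = February 17, 2054


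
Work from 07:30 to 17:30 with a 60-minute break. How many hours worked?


Total time = (17×60+30) - (7×60+30)
= 1050 - 450 = 600 min
Minus break: 600 - 60 = 540 min
= 9h 0m

9h 0m (540 minutes)


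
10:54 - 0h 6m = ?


10:48

Start: 654 minutes from midnight
Subtract: 6 minutes
Remaining: 654 - 6 = 648
Hours: 10, Minutes: 48


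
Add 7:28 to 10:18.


17:46

Start: 618 minutes from midnight
Add: 448 minutes
Total: 1066 minutes
Hours: 1066 ÷ 60 = 17 remainder 46


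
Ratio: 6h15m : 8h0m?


25:32 (0.78)

Duration 1: 375 minutes
Duration 2: 480 minutes
Ratio = 375:480
GCD = 15
Simplified = 25:32
As a decimal: 25/32 ≈ 0.78


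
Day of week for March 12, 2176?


Zeller's congruence:
q=12, m=3, k=76, j=21
h = (12 + ⌊13×4/5⌋ + 76 + ⌊76/4⌋ + ⌊21/4⌋ - 2×21) mod 7
= (12 + 10 + 76 + 19 + 5 - 42) mod 7
= 80 mod 7 = 3
h=3 → Tuesday

Tuesday


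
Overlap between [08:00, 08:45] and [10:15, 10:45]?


0 minutes

Meeting A: 480-525 (in minutes from midnight)
Meeting B: 615-645
Overlap start = max(480, 615) = 615
Overlap end = min(525, 645) = 525
Overlap = max(0, 525 - 615) = 0 min


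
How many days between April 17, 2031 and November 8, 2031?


From April 17, 2031 to November 8, 2031
Rest of April 2031: 30 - 17 = 13
Full months: May 31, June 30, July 31, August 31, September 30, October 31
Days into November 2031: 8
Total = 13 + 31 + 30 + 31 + 31 + 30 + 31 + 8 = 205 days

205 days


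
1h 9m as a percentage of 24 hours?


Total minutes: 1×60 + 9 = 69
Day = 24×60 = 1440 minutes
Fraction = 69/1440 ≈ 0.0479
As a percentage: 69/1440 × 100 ≈ 4.79%

0.0479 (4.79%)


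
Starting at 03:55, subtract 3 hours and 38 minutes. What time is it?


Start: 235 minutes from midnight
Subtract: 218 minutes
Remaining: 235 - 218 = 17
Hours: 0, Minutes: 17

00:17


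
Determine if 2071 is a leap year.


Rules: divisible by 4 AND (not by 100 OR by 400)
2071 ÷ 4 = 517 remainder 3 → not divisible by 4
Not divisible by 4 → not a leap year

No


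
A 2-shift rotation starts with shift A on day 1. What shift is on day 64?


Shift B

Shifts: A, B
Start: A (index 0)
Day 64: (0 + 64 - 1) mod 2
= 63 mod 2
= 1
Index 1 → shift B


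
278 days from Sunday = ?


Start: Sunday (index 6)
(6 + 278) mod 7
= 284 mod 7
= 4
Index 4 → Friday

Friday


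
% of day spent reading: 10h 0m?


Time: 600 minutes
Day: 1440 minutes
Percentage = (600/1440) × 100 ≈ 41.7%

41.7%


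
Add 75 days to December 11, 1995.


Start: December 11, 1995
Add 75 days
December 11 → January 1: 31 - 11 + 1 = 21 days (75 - 21 = 54 left)
January 1 → February 1: 31 - 1 + 1 = 31 days (54 - 31 = 23 left)
February 1 + 23 = February 24, 1996

February 24, 1996


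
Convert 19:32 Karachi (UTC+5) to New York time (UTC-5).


Time difference = UTC-5 - UTC+5 = -10 hours
New hour = (19 -10) mod 24
= 9 mod 24 = 9
Minutes unchanged → 09:32

09:32


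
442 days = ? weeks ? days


Weeks: 442 ÷ 7 = 63 remainder 1

63 weeks 1 days


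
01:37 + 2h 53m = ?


Start: 97 minutes from midnight
Add: 173 minutes
Total: 270 minutes
Hours: 270 ÷ 60 = 4 remainder 30

04:30


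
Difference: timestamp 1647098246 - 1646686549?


411697 seconds (114.4 hours / 4.77 days)

Difference = 1647098246 - 1646686549 = 411697 seconds
In hours: 411697 / 3600 ≈ 114.4
In days: 411697 / 86400 ≈ 4.77


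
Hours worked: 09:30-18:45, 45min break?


8h 30m (510 minutes)

Total time = (18×60+45) - (9×60+30)
= 1125 - 570 = 555 min
Minus break: 555 - 45 = 510 min
= 8h 30m


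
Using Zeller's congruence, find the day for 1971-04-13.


Tuesday

Zeller's congruence:
q=13, m=4, k=71, j=19
h = (13 + ⌊13×5/5⌋ + 71 + ⌊71/4⌋ + ⌊19/4⌋ - 2×19) mod 7
= (13 + 13 + 71 + 17 + 4 - 38) mod 7
= 80 mod 7 = 3
h=3 → Tuesday


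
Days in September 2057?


Month: September (month 9)
September has 30 days

30 days


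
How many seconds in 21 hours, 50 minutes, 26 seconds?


Hours: 21 × 3600 = 75600
Minutes: 50 × 60 = 3000
Seconds: 26
Total = 75600 + 3000 + 26 = 78626

78626 seconds


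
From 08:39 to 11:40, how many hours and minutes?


End time in minutes: 11×60 + 40 = 700
Start time in minutes: 8×60 + 39 = 519
Difference = 700 - 519 = 181 minutes
= 3 hours 1 minutes

3h 1m


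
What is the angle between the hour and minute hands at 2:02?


Hour hand = 2×30 + 2×0.5 = 61.0°
Minute hand = 2×6 = 12°
Difference = |61.0 - 12| = 49.0°

49.0°


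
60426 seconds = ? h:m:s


16h 47m 6s

Hours: 60426 ÷ 3600 = 16 remainder 2826
Minutes: 2826 ÷ 60 = 47 remainder 6
Seconds: 6


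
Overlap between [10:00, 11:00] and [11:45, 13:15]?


Meeting A: 600-660 (in minutes from midnight)
Meeting B: 705-795
Overlap start = max(600, 705) = 705
Overlap end = min(660, 795) = 660
Overlap = max(0, 660 - 705) = 0 min

0 minutes


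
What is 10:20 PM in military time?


22:20

Input: 10:20 PM
PM: 10 + 12 = 22


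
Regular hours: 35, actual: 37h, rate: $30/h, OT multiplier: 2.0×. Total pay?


$1170.00

Regular: 35h × $30 = $1050.00
Overtime: 37 - 35 = 2h
OT pay: 2h × $30 × 2.0 = $120.00
Total = $1050.00 + $120.00 = $1170.00


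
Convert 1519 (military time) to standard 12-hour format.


Hour: 15
15 - 12 = 3 → PM

3:19 PM


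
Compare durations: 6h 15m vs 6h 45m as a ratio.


Duration 1: 375 minutes
Duration 2: 405 minutes
Ratio = 375:405
GCD = 15
Simplified = 25:27
As a decimal: 25/27 ≈ 0.93

25:27 (0.93)


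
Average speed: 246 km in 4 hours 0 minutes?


Distance: 246 km
Time: 4 hours
Speed = 246 / 4 = 61.5 km/h

61.5 km/h


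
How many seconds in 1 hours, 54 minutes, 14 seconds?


6854 seconds

Hours: 1 × 3600 = 3600
Minutes: 54 × 60 = 3240
Seconds: 14
Total = 3600 + 3240 + 14 = 6854


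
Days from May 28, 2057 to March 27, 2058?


From May 28, 2057 to March 27, 2058
Rest of May 2057: 31 - 28 = 3
Full months: June 30, July 31, August 31, September 30, October 31, November 30, December 31, January 31, February 2058 28
Days into March 2058: 27
Total = 3 + 30 + 31 + 31 + 30 + 31 + 30 + 31 + 31 + 28 + 27 = 303 days

303 days


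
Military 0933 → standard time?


9:33 AM

Hour: 9
9 < 12 → AM


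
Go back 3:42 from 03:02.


23:20

Start: 182 minutes from midnight
Subtract: 222 minutes
Remaining: 182 - 222 = -40
Negative → add 24×60 = 1400
Hours: 23, Minutes: 20


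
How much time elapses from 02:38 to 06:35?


3h 57m

End time in minutes: 6×60 + 35 = 395
Start time in minutes: 2×60 + 38 = 158
Difference = 395 - 158 = 237 minutes
= 3 hours 57 minutes


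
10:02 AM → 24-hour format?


Input: 10:02 AM
AM hour stays: 10

10:02


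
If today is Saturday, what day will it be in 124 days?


Start: Saturday (index 5)
(5 + 124) mod 7
= 129 mod 7
= 3
Index 3 → Thursday

Thursday


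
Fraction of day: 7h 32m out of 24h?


0.3139 (31.39%)

Total minutes: 7×60 + 32 = 452
Day = 24×60 = 1440 minutes
Fraction = 452/1440 ≈ 0.3139
As a percentage: 452/1440 × 100 ≈ 31.39%


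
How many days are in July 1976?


31 days

Month: July (month 7)
July has 31 days


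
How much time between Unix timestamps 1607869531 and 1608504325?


634794 seconds (176.3 hours / 7.35 days)

Difference = 1608504325 - 1607869531 = 634794 seconds
In hours: 634794 / 3600 ≈ 176.3
In days: 634794 / 86400 ≈ 7.35


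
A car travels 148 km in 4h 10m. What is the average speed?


35.5 km/h

Distance: 148 km
Time: 4h 10m = 250 min = 250/60 = 25/6 hours
Speed = 148 ÷ (25/6) = 148 × 6 / 25 = 888/25 ≈ 35.5 km/h


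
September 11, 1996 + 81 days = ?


December 1, 1996

Start: September 11, 1996
Add 81 days
September 11 → October 1: 30 - 11 + 1 = 20 days (81 - 20 = 61 left)
October 1 → November 1: 31 - 1 + 1 = 31 days (61 - 31 = 30 left)
November 1 → December 1: 30 - 1 + 1 = 30 days (30 - 30 = 0 left)
Land exactly on December 1, 1996
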